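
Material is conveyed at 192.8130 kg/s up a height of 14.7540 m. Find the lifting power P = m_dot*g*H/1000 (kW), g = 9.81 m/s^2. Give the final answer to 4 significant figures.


P = 192.8130 * 9.81 * 14.7540 / 1000
P = 27.91 kW


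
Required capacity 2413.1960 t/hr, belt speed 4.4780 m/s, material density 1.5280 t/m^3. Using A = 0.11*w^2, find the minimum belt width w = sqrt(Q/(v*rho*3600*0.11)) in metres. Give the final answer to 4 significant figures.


A_req = 2413.1960 / (4.4780 * 1.5280 * 3600) = 0.0979676 m^2
w = sqrt(0.0979676 / 0.11)
w = 0.9437 m


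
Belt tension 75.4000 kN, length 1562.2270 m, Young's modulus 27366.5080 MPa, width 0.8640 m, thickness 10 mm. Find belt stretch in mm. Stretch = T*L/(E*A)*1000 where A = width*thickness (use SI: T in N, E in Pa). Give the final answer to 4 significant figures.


A = 0.8640 * 0.01 = 0.00864 m^2
Stretch = 75.4000*1000 * 1562.2270 / (27366.5080e6 * 0.00864) * 1000
Stretch = 498.2 mm


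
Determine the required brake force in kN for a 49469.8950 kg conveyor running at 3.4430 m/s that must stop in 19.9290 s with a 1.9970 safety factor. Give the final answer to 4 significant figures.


F = 49469.8950 * 3.4430 / 19.9290 * 1.9970 / 1000
F = 17.07 kN


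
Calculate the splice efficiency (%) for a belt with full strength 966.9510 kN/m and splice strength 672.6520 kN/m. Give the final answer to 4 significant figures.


Eff = 672.6520 / 966.9510 * 100
Eff = 69.56 %


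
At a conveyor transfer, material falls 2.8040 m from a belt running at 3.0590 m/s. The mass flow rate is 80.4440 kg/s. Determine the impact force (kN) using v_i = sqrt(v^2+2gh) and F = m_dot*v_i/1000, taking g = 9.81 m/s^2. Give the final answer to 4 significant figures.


v_i = sqrt(3.0590^2 + 2*9.81*2.8040) = 8.02321 m/s
F = 80.4440 * 8.02321 / 1000
F = 0.6454 kN


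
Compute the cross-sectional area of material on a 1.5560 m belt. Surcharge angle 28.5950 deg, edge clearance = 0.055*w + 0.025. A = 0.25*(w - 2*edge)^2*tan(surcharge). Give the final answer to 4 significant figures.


edge = 0.055*1.5560 + 0.025 = 0.11058 m
ew = 1.5560 - 2*0.11058 = 1.33484 m
A = 0.25 * 1.33484^2 * tan(28.5950 deg)
A = 0.2428 m^2


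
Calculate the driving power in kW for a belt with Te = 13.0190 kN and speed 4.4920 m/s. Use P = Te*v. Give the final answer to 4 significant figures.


P = Te * v = 13.0190 * 4.4920
P = 58.48 kW


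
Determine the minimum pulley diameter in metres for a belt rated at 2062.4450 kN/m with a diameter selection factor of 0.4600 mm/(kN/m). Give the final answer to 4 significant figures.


D = 2062.4450 * 0.4600 / 1000
D = 0.9487 m


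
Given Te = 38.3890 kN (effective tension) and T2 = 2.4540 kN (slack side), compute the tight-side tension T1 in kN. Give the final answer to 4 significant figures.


T1 = Te + T2 = 38.3890 + 2.4540
T1 = 40.84 kN


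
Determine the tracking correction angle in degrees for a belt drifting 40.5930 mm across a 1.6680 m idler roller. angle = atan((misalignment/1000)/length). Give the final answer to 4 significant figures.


misalign_m = 40.5930 / 1000 = 0.040593 m
angle = atan(0.040593 / 1.6680)
angle = 1.394 deg


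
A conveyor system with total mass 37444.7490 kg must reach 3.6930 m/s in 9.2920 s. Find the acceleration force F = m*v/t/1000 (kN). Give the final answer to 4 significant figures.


F = 37444.7490 * 3.6930 / 9.2920 / 1000
F = 14.88 kN


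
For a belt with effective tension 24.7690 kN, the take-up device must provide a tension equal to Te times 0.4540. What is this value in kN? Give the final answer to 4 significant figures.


T_tu = 24.7690 * 0.4540
T_tu = 11.25 kN


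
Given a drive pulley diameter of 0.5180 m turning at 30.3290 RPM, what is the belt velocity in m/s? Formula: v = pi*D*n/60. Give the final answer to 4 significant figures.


v = pi * 0.5180 * 30.3290 / 60
v = 0.8226 m/s


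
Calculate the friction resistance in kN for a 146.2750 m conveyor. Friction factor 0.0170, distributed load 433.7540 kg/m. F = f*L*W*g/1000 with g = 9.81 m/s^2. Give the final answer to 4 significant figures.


F = 0.0170 * 146.2750 * 433.7540 * 9.81 / 1000
F = 10.58 kN


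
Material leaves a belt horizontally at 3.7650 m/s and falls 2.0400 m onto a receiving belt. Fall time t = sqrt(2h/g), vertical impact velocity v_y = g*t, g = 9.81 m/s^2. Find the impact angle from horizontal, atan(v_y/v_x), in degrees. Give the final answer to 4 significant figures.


t = sqrt(2*2.0400/9.81) = 0.644905 s
v_y = 9.81 * 0.644905 = 6.32652 m/s
angle = atan(6.32652 / 3.7650) = 59.24 deg


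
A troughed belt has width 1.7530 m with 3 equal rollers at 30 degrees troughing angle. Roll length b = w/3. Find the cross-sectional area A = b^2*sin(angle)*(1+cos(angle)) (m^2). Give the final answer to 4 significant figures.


b = 1.7530/3 = 0.584333 m
A = 0.584333^2 * sin(30 deg) * (1 + cos(30 deg))
A = 0.3186 m^2


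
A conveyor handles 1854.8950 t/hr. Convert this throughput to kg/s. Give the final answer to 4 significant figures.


m_dot = 1854.8950 * 1000 / 3600
m_dot = 515.2 kg/s


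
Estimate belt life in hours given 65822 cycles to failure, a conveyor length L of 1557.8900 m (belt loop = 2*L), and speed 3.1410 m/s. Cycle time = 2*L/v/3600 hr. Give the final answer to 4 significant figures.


cycle_time = 2 * 1557.8900 / 3.1410 / 3600 = 0.275547 hr
life = 65822 * 0.275547 = 18140 hours


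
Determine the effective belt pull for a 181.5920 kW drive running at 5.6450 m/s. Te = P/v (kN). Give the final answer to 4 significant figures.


Te = P / v = 181.5920 / 5.6450
Te = 32.17 kN


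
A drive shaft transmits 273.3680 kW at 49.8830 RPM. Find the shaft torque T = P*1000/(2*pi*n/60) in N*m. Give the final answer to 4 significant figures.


omega = 2*pi*49.8830/60 = 5.22374 rad/s
T = 273.3680*1000 / 5.22374
T = 52330 N*m


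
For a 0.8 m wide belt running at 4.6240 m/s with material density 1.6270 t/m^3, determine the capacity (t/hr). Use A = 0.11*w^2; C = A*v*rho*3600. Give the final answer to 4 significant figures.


A = 0.11 * 0.8^2 = 0.0704 m^2
C = 0.0704 * 4.6240 * 1.6270 * 3600
C = 1907 t/hr


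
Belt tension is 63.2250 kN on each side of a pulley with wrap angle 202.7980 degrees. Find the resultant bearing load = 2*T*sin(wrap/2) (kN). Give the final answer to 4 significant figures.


F = 2 * 63.2250 * sin(202.7980/2 deg)
F = 124.0 kN


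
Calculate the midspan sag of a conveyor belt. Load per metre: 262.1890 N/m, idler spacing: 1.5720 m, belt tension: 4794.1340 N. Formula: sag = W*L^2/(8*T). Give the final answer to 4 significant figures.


sag = 262.1890 * 1.5720^2 / (8 * 4794.1340)
sag = 0.01689 m


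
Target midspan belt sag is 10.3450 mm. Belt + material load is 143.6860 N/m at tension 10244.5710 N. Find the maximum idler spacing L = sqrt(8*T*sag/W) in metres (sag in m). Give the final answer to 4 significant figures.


sag = 10.3450/1000 = 0.010345 m
L = sqrt(8 * 10244.5710 * 0.010345 / 143.6860)
L = 2.429 m


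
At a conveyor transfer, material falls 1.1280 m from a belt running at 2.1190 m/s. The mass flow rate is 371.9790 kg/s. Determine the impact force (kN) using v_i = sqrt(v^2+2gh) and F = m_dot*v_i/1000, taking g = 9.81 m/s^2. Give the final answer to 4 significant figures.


v_i = sqrt(2.1190^2 + 2*9.81*1.1280) = 5.1596 m/s
F = 371.9790 * 5.1596 / 1000
F = 1.919 kN


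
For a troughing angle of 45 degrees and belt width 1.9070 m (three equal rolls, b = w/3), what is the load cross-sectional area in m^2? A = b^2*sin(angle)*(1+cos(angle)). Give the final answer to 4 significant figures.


b = 1.9070/3 = 0.635667 m
A = 0.635667^2 * sin(45 deg) * (1 + cos(45 deg))
A = 0.4878 m^2


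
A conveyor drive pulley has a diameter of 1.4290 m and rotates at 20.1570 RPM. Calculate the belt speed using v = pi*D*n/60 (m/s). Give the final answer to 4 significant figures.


v = pi * 1.4290 * 20.1570 / 60
v = 1.508 m/s


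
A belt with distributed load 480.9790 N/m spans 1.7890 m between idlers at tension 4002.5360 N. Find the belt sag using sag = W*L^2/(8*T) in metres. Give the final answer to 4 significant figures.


sag = 480.9790 * 1.7890^2 / (8 * 4002.5360)
sag = 0.04808 m


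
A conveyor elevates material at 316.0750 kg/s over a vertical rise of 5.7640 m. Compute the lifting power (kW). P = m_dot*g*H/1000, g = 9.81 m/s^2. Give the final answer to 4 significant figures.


P = 316.0750 * 9.81 * 5.7640 / 1000
P = 17.87 kW


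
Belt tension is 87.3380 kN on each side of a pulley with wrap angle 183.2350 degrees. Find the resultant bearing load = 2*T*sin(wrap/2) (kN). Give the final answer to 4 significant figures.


F = 2 * 87.3380 * sin(183.2350/2 deg)
F = 174.6 kN


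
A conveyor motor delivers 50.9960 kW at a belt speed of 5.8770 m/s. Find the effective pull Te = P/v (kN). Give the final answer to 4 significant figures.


Te = P / v = 50.9960 / 5.8770
Te = 8.677 kN


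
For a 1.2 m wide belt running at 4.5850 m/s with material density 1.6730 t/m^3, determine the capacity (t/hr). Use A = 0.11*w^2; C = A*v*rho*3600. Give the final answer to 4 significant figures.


A = 0.11 * 1.2^2 = 0.1584 m^2
C = 0.1584 * 4.5850 * 1.6730 * 3600
C = 4374 t/hr


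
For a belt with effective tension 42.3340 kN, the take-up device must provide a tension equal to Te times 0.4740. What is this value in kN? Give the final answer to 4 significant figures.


T_tu = 42.3340 * 0.4740
T_tu = 20.07 kN


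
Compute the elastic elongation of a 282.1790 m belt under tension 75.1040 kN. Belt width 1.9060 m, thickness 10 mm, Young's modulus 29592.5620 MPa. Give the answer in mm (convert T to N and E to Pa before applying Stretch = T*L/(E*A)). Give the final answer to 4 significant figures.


A = 1.9060 * 0.01 = 0.01906 m^2
Stretch = 75.1040*1000 * 282.1790 / (29592.5620e6 * 0.01906) * 1000
Stretch = 37.57 mm


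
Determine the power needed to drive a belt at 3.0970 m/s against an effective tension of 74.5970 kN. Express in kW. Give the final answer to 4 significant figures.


P = Te * v = 74.5970 * 3.0970
P = 231.0 kW


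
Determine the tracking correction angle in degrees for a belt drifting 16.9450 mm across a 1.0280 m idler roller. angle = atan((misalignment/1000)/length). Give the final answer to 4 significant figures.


misalign_m = 16.9450 / 1000 = 0.016945 m
angle = atan(0.016945 / 1.0280)
angle = 0.9443 deg


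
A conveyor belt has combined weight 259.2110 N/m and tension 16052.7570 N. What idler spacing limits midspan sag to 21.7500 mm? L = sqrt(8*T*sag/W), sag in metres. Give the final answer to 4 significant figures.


sag = 21.7500/1000 = 0.021750 m
L = sqrt(8 * 16052.7570 * 0.021750 / 259.2110)
L = 3.283 m


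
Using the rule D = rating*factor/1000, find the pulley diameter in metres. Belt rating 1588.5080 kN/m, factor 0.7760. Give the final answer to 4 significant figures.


D = 1588.5080 * 0.7760 / 1000
D = 1.233 m


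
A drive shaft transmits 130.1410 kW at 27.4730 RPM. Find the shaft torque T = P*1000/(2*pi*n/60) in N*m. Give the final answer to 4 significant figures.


omega = 2*pi*27.4730/60 = 2.87697 rad/s
T = 130.1410*1000 / 2.87697
T = 45240 N*m


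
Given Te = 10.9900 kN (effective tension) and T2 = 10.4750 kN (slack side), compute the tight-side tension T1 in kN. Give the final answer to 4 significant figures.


T1 = Te + T2 = 10.9900 + 10.4750
T1 = 21.46 kN


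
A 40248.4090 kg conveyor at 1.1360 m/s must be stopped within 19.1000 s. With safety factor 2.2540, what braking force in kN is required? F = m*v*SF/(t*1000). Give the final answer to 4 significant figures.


F = 40248.4090 * 1.1360 / 19.1000 * 2.2540 / 1000
F = 5.396 kN


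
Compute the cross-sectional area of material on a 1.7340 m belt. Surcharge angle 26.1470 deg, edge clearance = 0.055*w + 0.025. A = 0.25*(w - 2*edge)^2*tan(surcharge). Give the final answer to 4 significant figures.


edge = 0.055*1.7340 + 0.025 = 0.12037 m
ew = 1.7340 - 2*0.12037 = 1.49326 m
A = 0.25 * 1.49326^2 * tan(26.1470 deg)
A = 0.2737 m^2


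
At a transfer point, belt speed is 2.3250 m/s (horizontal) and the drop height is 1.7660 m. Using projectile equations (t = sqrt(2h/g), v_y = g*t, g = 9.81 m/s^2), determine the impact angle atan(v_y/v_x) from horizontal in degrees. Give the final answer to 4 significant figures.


t = sqrt(2*1.7660/9.81) = 0.600034 s
v_y = 9.81 * 0.600034 = 5.88633 m/s
angle = atan(5.88633 / 2.3250) = 68.45 deg


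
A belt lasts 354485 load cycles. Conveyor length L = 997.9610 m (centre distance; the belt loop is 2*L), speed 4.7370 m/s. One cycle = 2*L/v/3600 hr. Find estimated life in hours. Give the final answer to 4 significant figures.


cycle_time = 2 * 997.9610 / 4.7370 / 3600 = 0.117041 hr
life = 354485 * 0.117041 = 41490 hours


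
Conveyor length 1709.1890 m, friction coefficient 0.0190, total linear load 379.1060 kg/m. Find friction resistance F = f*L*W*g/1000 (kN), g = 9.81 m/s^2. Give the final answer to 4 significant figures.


F = 0.0190 * 1709.1890 * 379.1060 * 9.81 / 1000
F = 120.8 kN


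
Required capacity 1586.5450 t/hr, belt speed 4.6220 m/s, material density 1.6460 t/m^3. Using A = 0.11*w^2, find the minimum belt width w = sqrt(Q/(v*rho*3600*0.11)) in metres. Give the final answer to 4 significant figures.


A_req = 1586.5450 / (4.6220 * 1.6460 * 3600) = 0.0579282 m^2
w = sqrt(0.0579282 / 0.11)
w = 0.7257 m


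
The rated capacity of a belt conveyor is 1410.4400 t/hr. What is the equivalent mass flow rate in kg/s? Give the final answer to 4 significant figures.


m_dot = 1410.4400 * 1000 / 3600
m_dot = 391.8 kg/s


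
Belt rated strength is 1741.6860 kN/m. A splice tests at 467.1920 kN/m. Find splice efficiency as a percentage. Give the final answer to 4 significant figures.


Eff = 467.1920 / 1741.6860 * 100
Eff = 26.82 %


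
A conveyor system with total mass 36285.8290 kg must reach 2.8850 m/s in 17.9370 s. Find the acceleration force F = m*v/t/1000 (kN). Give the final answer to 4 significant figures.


F = 36285.8290 * 2.8850 / 17.9370 / 1000
F = 5.836 kN


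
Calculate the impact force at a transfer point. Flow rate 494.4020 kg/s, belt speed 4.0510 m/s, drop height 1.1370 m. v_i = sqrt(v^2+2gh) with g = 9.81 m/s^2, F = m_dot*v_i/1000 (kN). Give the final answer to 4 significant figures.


v_i = sqrt(4.0510^2 + 2*9.81*1.1370) = 6.22242 m/s
F = 494.4020 * 6.22242 / 1000
F = 3.076 kN


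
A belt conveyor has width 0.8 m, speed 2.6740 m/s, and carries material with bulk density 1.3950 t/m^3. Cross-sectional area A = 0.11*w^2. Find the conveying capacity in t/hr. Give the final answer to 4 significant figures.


A = 0.11 * 0.8^2 = 0.0704 m^2
C = 0.0704 * 2.6740 * 1.3950 * 3600
C = 945.4 t/hr


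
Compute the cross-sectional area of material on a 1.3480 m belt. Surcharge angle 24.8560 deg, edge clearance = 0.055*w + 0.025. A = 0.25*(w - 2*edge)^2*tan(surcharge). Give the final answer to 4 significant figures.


edge = 0.055*1.3480 + 0.025 = 0.09914 m
ew = 1.3480 - 2*0.09914 = 1.14972 m
A = 0.25 * 1.14972^2 * tan(24.8560 deg)
A = 0.1531 m^2


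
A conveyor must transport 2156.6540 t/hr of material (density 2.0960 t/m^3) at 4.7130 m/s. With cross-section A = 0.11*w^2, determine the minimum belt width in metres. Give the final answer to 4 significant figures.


A_req = 2156.6540 / (4.7130 * 2.0960 * 3600) = 0.0606442 m^2
w = sqrt(0.0606442 / 0.11)
w = 0.7425 m


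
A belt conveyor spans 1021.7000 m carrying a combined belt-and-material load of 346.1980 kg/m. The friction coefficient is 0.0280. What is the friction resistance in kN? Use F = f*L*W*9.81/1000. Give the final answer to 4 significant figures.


F = 0.0280 * 1021.7000 * 346.1980 * 9.81 / 1000
F = 97.16 kN


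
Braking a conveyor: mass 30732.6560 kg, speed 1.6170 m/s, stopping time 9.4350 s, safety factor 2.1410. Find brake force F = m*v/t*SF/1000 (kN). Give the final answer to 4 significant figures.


F = 30732.6560 * 1.6170 / 9.4350 * 2.1410 / 1000
F = 11.28 kN


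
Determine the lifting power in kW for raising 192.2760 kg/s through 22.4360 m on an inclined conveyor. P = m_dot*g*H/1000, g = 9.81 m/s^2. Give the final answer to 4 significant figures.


P = 192.2760 * 9.81 * 22.4360 / 1000
P = 42.32 kW


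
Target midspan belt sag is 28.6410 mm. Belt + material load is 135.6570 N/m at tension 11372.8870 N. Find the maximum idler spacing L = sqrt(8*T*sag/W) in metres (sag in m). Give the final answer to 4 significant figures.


sag = 28.6410/1000 = 0.028641 m
L = sqrt(8 * 11372.8870 * 0.028641 / 135.6570)
L = 4.383 m


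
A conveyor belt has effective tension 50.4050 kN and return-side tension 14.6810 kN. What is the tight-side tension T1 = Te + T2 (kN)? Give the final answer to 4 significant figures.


T1 = Te + T2 = 50.4050 + 14.6810
T1 = 65.09 kN


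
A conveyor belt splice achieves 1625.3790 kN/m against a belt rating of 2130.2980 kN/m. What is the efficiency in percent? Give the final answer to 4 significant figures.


Eff = 1625.3790 / 2130.2980 * 100
Eff = 76.30 %


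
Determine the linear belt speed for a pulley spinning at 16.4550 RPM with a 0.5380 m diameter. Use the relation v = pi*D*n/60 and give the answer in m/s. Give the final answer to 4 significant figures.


v = pi * 0.5380 * 16.4550 / 60
v = 0.4635 m/s


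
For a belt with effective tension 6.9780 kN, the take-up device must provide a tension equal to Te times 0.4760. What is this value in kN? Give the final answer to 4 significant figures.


T_tu = 6.9780 * 0.4760
T_tu = 3.322 kN


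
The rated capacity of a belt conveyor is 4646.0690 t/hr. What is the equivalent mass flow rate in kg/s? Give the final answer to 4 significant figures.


m_dot = 4646.0690 * 1000 / 3600
m_dot = 1291 kg/s


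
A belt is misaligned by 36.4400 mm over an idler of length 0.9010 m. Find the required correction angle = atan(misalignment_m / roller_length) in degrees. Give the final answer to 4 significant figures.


misalign_m = 36.4400 / 1000 = 0.036440 m
angle = atan(0.036440 / 0.9010)
angle = 2.316 deg


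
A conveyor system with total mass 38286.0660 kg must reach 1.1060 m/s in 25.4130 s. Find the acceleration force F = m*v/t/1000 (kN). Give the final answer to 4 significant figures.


F = 38286.0660 * 1.1060 / 25.4130 / 1000
F = 1.666 kN


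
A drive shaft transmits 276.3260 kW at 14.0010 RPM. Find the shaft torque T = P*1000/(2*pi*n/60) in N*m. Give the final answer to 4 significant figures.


omega = 2*pi*14.0010/60 = 1.46618 rad/s
T = 276.3260*1000 / 1.46618
T = 188500 N*m


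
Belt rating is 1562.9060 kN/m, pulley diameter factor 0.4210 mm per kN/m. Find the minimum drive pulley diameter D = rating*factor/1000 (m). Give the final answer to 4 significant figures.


D = 1562.9060 * 0.4210 / 1000
D = 0.6580 m


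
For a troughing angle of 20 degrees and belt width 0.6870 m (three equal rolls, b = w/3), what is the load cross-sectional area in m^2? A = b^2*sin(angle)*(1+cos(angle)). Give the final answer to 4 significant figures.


b = 0.6870/3 = 0.229 m
A = 0.229^2 * sin(20 deg) * (1 + cos(20 deg))
A = 0.03479 m^2


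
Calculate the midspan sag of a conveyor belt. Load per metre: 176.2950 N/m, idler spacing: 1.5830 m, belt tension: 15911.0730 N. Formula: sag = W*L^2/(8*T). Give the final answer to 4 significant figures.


sag = 176.2950 * 1.5830^2 / (8 * 15911.0730)
sag = 0.003471 m


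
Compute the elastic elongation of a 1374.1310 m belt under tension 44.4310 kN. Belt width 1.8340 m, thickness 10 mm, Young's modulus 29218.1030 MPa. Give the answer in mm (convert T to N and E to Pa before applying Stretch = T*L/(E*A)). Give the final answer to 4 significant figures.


A = 1.8340 * 0.01 = 0.01834 m^2
Stretch = 44.4310*1000 * 1374.1310 / (29218.1030e6 * 0.01834) * 1000
Stretch = 113.9 mm


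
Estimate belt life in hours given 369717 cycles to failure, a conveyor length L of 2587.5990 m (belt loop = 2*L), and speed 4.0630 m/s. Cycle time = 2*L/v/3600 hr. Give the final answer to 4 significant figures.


cycle_time = 2 * 2587.5990 / 4.0630 / 3600 = 0.353816 hr
life = 369717 * 0.353816 = 130800 hours


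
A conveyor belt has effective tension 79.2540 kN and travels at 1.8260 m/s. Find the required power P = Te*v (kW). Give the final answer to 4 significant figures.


P = Te * v = 79.2540 * 1.8260
P = 144.7 kW


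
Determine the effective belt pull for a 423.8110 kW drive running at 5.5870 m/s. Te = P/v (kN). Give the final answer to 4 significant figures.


Te = P / v = 423.8110 / 5.5870
Te = 75.86 kN


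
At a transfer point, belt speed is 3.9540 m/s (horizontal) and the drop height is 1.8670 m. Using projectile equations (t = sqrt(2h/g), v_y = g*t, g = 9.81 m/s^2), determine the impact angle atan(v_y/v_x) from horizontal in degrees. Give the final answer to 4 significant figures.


t = sqrt(2*1.8670/9.81) = 0.616954 s
v_y = 9.81 * 0.616954 = 6.05232 m/s
angle = atan(6.05232 / 3.9540) = 56.84 deg


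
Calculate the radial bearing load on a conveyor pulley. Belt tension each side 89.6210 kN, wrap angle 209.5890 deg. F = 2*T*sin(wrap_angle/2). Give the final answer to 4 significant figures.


F = 2 * 89.6210 * sin(209.5890/2 deg)
F = 173.3 kN


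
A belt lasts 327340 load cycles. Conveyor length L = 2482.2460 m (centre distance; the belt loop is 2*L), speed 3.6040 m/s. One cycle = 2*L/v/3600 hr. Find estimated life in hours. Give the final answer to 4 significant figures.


cycle_time = 2 * 2482.2460 / 3.6040 / 3600 = 0.382638 hr
life = 327340 * 0.382638 = 125300 hours


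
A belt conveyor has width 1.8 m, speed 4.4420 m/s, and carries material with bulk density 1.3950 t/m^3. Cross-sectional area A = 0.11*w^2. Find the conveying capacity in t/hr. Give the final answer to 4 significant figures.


A = 0.11 * 1.8^2 = 0.3564 m^2
C = 0.3564 * 4.4420 * 1.3950 * 3600
C = 7950 t/hr


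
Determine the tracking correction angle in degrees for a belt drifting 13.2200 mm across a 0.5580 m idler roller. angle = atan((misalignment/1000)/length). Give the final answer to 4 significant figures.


misalign_m = 13.2200 / 1000 = 0.013220 m
angle = atan(0.013220 / 0.5580)
angle = 1.357 deg


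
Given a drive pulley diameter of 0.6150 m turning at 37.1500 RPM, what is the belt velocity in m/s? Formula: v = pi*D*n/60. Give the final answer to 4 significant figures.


v = pi * 0.6150 * 37.1500 / 60
v = 1.196 m/s


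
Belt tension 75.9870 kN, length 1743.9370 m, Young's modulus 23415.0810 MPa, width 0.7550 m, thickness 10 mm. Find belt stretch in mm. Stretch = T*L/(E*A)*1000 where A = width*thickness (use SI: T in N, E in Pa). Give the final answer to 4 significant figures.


A = 0.7550 * 0.01 = 0.00755 m^2
Stretch = 75.9870*1000 * 1743.9370 / (23415.0810e6 * 0.00755) * 1000
Stretch = 749.6 mm


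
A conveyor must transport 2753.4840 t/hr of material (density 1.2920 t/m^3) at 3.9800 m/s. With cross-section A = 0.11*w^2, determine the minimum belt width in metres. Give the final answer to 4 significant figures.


A_req = 2753.4840 / (3.9800 * 1.2920 * 3600) = 0.148742 m^2
w = sqrt(0.148742 / 0.11)
w = 1.163 m


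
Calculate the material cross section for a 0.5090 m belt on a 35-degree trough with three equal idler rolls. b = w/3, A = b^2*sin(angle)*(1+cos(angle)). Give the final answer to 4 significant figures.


b = 0.5090/3 = 0.169667 m
A = 0.169667^2 * sin(35 deg) * (1 + cos(35 deg))
A = 0.03004 m^2


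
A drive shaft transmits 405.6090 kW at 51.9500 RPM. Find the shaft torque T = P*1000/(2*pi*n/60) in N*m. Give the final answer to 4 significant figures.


omega = 2*pi*51.9500/60 = 5.44019 rad/s
T = 405.6090*1000 / 5.44019
T = 74560 N*m


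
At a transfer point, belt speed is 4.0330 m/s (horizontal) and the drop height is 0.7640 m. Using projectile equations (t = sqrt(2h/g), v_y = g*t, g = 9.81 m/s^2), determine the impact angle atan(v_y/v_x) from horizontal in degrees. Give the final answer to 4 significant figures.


t = sqrt(2*0.7640/9.81) = 0.394664 s
v_y = 9.81 * 0.394664 = 3.87165 m/s
angle = atan(3.87165 / 4.0330) = 43.83 deg


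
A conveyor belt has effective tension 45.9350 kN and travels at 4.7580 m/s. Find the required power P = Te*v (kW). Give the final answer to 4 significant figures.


P = Te * v = 45.9350 * 4.7580
P = 218.6 kW


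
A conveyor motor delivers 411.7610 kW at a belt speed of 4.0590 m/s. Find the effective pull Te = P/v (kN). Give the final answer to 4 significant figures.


Te = P / v = 411.7610 / 4.0590
Te = 101.4 kN


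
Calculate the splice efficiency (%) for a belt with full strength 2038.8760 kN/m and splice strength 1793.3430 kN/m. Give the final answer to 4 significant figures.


Eff = 1793.3430 / 2038.8760 * 100
Eff = 87.96 %


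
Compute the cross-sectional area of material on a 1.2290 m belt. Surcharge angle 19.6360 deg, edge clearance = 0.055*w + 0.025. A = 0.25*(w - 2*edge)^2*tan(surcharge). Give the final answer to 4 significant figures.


edge = 0.055*1.2290 + 0.025 = 0.092595 m
ew = 1.2290 - 2*0.092595 = 1.04381 m
A = 0.25 * 1.04381^2 * tan(19.6360 deg)
A = 0.09718 m^2


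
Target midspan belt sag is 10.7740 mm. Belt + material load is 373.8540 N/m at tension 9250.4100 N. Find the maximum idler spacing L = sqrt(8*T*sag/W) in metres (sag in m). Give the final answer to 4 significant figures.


sag = 10.7740/1000 = 0.010774 m
L = sqrt(8 * 9250.4100 * 0.010774 / 373.8540)
L = 1.460 m


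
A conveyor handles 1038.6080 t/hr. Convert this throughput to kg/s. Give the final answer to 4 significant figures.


m_dot = 1038.6080 * 1000 / 3600
m_dot = 288.5 kg/s


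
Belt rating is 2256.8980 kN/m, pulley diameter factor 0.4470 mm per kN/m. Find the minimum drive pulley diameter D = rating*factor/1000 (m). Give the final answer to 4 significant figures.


D = 2256.8980 * 0.4470 / 1000
D = 1.009 m


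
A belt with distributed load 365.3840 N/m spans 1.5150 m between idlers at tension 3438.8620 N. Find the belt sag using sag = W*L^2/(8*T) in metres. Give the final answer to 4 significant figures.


sag = 365.3840 * 1.5150^2 / (8 * 3438.8620)
sag = 0.03048 m


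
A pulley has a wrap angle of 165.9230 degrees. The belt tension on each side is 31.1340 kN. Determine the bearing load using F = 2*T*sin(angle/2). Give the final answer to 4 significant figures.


F = 2 * 31.1340 * sin(165.9230/2 deg)
F = 61.80 kN


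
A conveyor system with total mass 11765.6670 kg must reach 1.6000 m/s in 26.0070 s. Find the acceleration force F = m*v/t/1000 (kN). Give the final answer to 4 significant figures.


F = 11765.6670 * 1.6000 / 26.0070 / 1000
F = 0.7238 kN


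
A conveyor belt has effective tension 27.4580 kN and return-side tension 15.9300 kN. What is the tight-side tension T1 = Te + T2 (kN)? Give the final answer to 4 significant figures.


T1 = Te + T2 = 27.4580 + 15.9300
T1 = 43.39 kN


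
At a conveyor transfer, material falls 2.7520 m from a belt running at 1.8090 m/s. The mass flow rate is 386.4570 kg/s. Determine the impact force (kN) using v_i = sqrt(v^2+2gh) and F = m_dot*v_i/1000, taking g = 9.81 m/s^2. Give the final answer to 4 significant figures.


v_i = sqrt(1.8090^2 + 2*9.81*2.7520) = 7.56748 m/s
F = 386.4570 * 7.56748 / 1000
F = 2.925 kN


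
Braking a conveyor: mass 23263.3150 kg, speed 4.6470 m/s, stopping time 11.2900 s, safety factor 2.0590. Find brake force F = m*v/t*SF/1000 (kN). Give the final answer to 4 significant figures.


F = 23263.3150 * 4.6470 / 11.2900 * 2.0590 / 1000
F = 19.72 kN


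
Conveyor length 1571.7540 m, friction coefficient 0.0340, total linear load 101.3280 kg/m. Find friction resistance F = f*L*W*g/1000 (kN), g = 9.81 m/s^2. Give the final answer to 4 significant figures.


F = 0.0340 * 1571.7540 * 101.3280 * 9.81 / 1000
F = 53.12 kN


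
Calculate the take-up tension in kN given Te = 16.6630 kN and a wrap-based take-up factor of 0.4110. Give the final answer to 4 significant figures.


T_tu = 16.6630 * 0.4110
T_tu = 6.848 kN


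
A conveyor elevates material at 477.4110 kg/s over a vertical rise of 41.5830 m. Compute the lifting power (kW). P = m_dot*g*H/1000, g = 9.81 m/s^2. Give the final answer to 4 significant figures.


P = 477.4110 * 9.81 * 41.5830 / 1000
P = 194.7 kW


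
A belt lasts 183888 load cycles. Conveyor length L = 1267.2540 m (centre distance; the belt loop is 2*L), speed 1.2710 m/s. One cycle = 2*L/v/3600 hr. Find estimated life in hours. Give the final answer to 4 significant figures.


cycle_time = 2 * 1267.2540 / 1.2710 / 3600 = 0.553918 hr
life = 183888 * 0.553918 = 101900 hours


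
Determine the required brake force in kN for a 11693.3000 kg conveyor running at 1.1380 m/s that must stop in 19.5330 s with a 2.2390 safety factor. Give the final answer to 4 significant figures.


F = 11693.3000 * 1.1380 / 19.5330 * 2.2390 / 1000
F = 1.525 kN


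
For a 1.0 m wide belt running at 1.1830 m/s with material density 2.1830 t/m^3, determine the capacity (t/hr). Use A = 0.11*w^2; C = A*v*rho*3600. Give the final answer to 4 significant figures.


A = 0.11 * 1.0^2 = 0.11 m^2
C = 0.11 * 1.1830 * 2.1830 * 3600
C = 1023 t/hr


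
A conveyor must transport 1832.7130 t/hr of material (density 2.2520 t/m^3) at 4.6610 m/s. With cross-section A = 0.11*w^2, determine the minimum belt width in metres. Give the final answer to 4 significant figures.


A_req = 1832.7130 / (4.6610 * 2.2520 * 3600) = 0.0485003 m^2
w = sqrt(0.0485003 / 0.11)
w = 0.6640 m


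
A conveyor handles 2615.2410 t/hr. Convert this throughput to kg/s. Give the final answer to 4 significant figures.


m_dot = 2615.2410 * 1000 / 3600
m_dot = 726.5 kg/s


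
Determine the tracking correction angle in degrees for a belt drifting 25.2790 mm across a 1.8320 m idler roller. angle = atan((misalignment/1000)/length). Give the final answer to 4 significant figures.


misalign_m = 25.2790 / 1000 = 0.025279 m
angle = atan(0.025279 / 1.8320)
angle = 0.7906 deg


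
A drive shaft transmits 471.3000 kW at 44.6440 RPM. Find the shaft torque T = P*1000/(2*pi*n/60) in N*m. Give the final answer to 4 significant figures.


omega = 2*pi*44.6440/60 = 4.67511 rad/s
T = 471.3000*1000 / 4.67511
T = 100800 N*m


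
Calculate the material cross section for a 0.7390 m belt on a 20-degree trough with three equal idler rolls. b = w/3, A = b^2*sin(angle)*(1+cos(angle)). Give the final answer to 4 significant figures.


b = 0.7390/3 = 0.246333 m
A = 0.246333^2 * sin(20 deg) * (1 + cos(20 deg))
A = 0.04026 m^2


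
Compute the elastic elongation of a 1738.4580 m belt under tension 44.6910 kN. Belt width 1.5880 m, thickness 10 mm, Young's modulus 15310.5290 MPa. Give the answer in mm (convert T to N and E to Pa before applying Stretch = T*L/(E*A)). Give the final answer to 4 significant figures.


A = 1.5880 * 0.01 = 0.01588 m^2
Stretch = 44.6910*1000 * 1738.4580 / (15310.5290e6 * 0.01588) * 1000
Stretch = 319.6 mm


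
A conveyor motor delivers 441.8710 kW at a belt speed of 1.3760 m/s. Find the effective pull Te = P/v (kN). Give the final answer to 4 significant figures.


Te = P / v = 441.8710 / 1.3760
Te = 321.1 kN


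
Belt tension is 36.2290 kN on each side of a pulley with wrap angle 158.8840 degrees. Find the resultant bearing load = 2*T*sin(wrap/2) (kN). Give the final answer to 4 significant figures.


F = 2 * 36.2290 * sin(158.8840/2 deg)
F = 71.23 kN


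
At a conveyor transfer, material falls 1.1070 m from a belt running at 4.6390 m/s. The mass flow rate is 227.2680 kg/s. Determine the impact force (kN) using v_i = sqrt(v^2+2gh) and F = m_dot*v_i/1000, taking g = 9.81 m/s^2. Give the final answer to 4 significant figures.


v_i = sqrt(4.6390^2 + 2*9.81*1.1070) = 6.57569 m/s
F = 227.2680 * 6.57569 / 1000
F = 1.494 kN


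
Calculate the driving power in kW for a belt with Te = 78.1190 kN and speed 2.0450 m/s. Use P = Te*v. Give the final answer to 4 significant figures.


P = Te * v = 78.1190 * 2.0450
P = 159.8 kW


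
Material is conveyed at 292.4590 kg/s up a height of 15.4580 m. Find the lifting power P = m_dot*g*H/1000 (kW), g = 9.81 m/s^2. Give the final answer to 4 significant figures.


P = 292.4590 * 9.81 * 15.4580 / 1000
P = 44.35 kW


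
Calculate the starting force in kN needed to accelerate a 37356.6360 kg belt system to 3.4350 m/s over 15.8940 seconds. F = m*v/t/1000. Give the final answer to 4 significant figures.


F = 37356.6360 * 3.4350 / 15.8940 / 1000
F = 8.073 kN


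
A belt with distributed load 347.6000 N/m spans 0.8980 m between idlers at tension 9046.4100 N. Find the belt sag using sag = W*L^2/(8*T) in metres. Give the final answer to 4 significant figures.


sag = 347.6000 * 0.8980^2 / (8 * 9046.4100)
sag = 0.003873 m


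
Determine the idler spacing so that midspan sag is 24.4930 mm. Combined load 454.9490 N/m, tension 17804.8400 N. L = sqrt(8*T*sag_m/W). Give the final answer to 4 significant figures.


sag = 24.4930/1000 = 0.024493 m
L = sqrt(8 * 17804.8400 * 0.024493 / 454.9490)
L = 2.769 m


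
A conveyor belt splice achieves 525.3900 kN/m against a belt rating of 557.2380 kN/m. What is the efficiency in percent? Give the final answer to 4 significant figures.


Eff = 525.3900 / 557.2380 * 100
Eff = 94.28 %


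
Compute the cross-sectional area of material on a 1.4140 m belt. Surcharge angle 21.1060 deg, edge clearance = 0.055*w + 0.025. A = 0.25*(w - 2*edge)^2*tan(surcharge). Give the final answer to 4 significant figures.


edge = 0.055*1.4140 + 0.025 = 0.10277 m
ew = 1.4140 - 2*0.10277 = 1.20846 m
A = 0.25 * 1.20846^2 * tan(21.1060 deg)
A = 0.1409 m^2


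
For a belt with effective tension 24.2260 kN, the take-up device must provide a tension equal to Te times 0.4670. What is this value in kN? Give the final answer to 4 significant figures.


T_tu = 24.2260 * 0.4670
T_tu = 11.31 kN


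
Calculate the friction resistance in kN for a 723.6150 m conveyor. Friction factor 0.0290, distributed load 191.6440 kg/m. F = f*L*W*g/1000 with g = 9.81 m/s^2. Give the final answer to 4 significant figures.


F = 0.0290 * 723.6150 * 191.6440 * 9.81 / 1000
F = 39.45 kN


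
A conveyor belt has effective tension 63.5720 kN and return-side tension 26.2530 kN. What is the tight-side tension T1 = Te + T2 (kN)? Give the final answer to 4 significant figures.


T1 = Te + T2 = 63.5720 + 26.2530
T1 = 89.83 kN


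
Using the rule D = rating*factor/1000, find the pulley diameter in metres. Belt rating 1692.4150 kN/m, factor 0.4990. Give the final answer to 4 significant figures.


D = 1692.4150 * 0.4990 / 1000
D = 0.8445 m


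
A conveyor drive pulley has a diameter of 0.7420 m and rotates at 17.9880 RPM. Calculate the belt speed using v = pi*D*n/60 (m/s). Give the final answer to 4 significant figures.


v = pi * 0.7420 * 17.9880 / 60
v = 0.6989 m/s


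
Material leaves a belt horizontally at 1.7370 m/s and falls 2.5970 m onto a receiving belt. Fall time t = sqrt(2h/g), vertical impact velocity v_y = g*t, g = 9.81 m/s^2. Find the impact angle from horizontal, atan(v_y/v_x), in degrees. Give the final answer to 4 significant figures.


t = sqrt(2*2.5970/9.81) = 0.72764 s
v_y = 9.81 * 0.72764 = 7.13815 m/s
angle = atan(7.13815 / 1.7370) = 76.32 deg


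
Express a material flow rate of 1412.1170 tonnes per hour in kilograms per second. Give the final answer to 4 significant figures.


m_dot = 1412.1170 * 1000 / 3600
m_dot = 392.3 kg/s


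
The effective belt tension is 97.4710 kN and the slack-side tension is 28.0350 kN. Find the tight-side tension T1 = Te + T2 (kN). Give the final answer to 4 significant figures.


T1 = Te + T2 = 97.4710 + 28.0350
T1 = 125.5 kN


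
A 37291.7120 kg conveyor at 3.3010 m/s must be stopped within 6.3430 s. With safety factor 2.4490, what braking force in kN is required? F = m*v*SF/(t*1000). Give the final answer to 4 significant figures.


F = 37291.7120 * 3.3010 / 6.3430 * 2.4490 / 1000
F = 47.53 kN


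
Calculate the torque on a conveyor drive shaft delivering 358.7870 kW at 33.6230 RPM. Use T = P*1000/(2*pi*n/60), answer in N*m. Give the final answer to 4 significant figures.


omega = 2*pi*33.6230/60 = 3.52099 rad/s
T = 358.7870*1000 / 3.52099
T = 101900 N*m


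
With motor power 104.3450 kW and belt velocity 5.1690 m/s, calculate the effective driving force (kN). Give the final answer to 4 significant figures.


Te = P / v = 104.3450 / 5.1690
Te = 20.19 kN


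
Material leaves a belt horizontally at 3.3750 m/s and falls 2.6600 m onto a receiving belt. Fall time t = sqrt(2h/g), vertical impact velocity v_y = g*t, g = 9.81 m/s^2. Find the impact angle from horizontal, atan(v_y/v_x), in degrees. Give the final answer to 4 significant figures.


t = sqrt(2*2.6600/9.81) = 0.736413 s
v_y = 9.81 * 0.736413 = 7.22421 m/s
angle = atan(7.22421 / 3.3750) = 64.96 deg


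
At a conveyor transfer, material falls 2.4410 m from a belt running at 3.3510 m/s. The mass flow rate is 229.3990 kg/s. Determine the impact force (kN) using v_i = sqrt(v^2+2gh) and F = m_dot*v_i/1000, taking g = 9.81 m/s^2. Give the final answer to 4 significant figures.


v_i = sqrt(3.3510^2 + 2*9.81*2.4410) = 7.68906 m/s
F = 229.3990 * 7.68906 / 1000
F = 1.764 kN


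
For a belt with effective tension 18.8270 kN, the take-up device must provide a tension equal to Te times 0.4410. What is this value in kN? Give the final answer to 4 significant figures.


T_tu = 18.8270 * 0.4410
T_tu = 8.303 kN


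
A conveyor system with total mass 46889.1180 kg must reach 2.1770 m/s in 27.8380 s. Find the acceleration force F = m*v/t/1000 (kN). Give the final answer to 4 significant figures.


F = 46889.1180 * 2.1770 / 27.8380 / 1000
F = 3.667 kN


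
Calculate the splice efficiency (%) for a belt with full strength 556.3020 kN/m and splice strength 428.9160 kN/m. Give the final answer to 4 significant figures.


Eff = 428.9160 / 556.3020 * 100
Eff = 77.10 %


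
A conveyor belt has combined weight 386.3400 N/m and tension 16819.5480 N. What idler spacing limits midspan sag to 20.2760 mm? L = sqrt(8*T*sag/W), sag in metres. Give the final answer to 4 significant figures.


sag = 20.2760/1000 = 0.020276 m
L = sqrt(8 * 16819.5480 * 0.020276 / 386.3400)
L = 2.657 m


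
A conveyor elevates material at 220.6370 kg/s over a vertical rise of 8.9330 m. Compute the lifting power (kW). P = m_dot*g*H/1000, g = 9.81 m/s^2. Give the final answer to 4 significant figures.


P = 220.6370 * 9.81 * 8.9330 / 1000
P = 19.34 kW


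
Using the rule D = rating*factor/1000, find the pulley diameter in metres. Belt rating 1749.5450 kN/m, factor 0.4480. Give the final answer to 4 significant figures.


D = 1749.5450 * 0.4480 / 1000
D = 0.7838 m


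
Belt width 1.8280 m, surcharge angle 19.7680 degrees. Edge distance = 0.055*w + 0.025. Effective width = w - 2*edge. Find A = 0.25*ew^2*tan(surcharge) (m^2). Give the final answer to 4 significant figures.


edge = 0.055*1.8280 + 0.025 = 0.12554 m
ew = 1.8280 - 2*0.12554 = 1.57692 m
A = 0.25 * 1.57692^2 * tan(19.7680 deg)
A = 0.2234 m^2


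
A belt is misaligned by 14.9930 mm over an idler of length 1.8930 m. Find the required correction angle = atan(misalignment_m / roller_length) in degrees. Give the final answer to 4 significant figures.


misalign_m = 14.9930 / 1000 = 0.014993 m
angle = atan(0.014993 / 1.8930)
angle = 0.4538 deg


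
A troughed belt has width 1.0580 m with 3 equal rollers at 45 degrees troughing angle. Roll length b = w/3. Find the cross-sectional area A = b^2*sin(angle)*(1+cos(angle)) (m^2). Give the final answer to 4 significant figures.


b = 1.0580/3 = 0.352667 m
A = 0.352667^2 * sin(45 deg) * (1 + cos(45 deg))
A = 0.1501 m^2


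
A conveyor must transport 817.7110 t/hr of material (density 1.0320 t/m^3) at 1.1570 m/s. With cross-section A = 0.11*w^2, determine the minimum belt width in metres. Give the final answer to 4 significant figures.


A_req = 817.7110 / (1.1570 * 1.0320 * 3600) = 0.190232 m^2
w = sqrt(0.190232 / 0.11)
w = 1.315 m
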